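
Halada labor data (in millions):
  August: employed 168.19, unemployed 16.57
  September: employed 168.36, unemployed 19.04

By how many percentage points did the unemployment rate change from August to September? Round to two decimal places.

August: labor force = 168.19 + 16.57 = 184.76; u = 16.57/184.76 = 8.97%.
September: labor force = 168.36 + 19.04 = 187.40; u = 19.04/187.40 = 10.16%.
Change = 10.16% − 8.97% = +1.19 pp.

The unemployment rate changed by +1.19 percentage points.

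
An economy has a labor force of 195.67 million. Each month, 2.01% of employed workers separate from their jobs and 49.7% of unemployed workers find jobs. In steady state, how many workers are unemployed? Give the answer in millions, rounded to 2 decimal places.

Steady-state unemployment rate u* = s/(s+f) = 2.01/(2.01+49.7) = 0.038871.
Unemployed = u* × labor force = 0.038871 × 195.67 ≈ 7.61 million.

About 7.61 million are unemployed in steady state.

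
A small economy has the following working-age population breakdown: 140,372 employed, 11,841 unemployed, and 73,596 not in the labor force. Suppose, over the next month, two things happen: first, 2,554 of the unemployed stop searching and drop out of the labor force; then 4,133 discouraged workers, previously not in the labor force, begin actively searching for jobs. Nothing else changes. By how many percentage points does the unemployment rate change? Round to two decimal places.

The unemployment rate changes by +0.95 percentage points.

Initially, labor force = 140,372 + 11,841 = 152,213, so u = 11,841/152,213 = 7.78%.
After the first change, unemployed and labor force both fall by 2,554 → E = 140,372, U = 9,287, labor force = 149,659.
After the second change, unemployed and labor force both rise by 4,133 → E = 140,372, U = 13,420, labor force = 153,792.
New unemployment rate = 13,420 / 153,792 = 8.73%.
Change = 8.73% − 7.78% = +0.95 percentage points.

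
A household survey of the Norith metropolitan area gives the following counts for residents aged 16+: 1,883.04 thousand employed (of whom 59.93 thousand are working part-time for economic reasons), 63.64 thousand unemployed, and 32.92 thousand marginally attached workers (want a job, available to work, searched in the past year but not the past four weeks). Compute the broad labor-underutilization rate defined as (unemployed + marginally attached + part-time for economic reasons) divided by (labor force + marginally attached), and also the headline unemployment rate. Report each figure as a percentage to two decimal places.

Labor force = 1,883.04 + 63.64 = 1,946.68 thousand.
Numerator = 63.64 + 32.92 + 59.93 = 156.49 thousand.
Denominator = 1,946.68 + 32.92 = 1,979.60 thousand.
Broad rate = 156.49 / 1,979.60 = 7.91%.
Headline unemployment rate = 63.64 / 1,946.68 = 3.27%.

Broad underutilization rate ≈ 7.91%; headline unemployment rate ≈ 3.27%.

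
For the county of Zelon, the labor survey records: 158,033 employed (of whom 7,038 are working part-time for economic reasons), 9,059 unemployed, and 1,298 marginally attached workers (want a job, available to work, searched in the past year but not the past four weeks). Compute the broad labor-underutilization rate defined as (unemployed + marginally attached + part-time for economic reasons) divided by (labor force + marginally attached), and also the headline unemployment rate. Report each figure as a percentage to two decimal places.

Broad underutilization rate ≈ 10.33%; headline unemployment rate ≈ 5.42%.

Labor force = 158,033 + 9,059 = 167,092.
Numerator = 9,059 + 1,298 + 7,038 = 17,395.
Denominator = 167,092 + 1,298 = 168,390.
Broad rate = 17,395 / 168,390 = 10.33%.
Headline unemployment rate = 9,059 / 167,092 = 5.42%.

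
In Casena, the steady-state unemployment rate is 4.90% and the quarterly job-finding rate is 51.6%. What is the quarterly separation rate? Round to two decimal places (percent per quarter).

From u* = s/(s+f): s = u·f/(1−u).
s = 0.0490 × 51.6 / (1 − 0.0490) = 2.5284 / 0.9510 ≈ 2.66% per quarter.

Separation rate ≈ 2.66% per quarter.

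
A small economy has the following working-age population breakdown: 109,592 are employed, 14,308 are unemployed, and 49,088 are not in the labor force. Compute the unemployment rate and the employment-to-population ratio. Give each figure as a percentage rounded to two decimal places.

Unemployment rate ≈ 11.55%; employment-population ratio ≈ 63.35%.

Labor force = employed + unemployed = 109,592 + 14,308 = 123,900.
Working-age population = 123,900 + 49,088 = 172,988.
Unemployment rate = 14,308 / 123,900 = 11.55%.
Employment-population ratio = 109,592 / 172,988 = 63.35%.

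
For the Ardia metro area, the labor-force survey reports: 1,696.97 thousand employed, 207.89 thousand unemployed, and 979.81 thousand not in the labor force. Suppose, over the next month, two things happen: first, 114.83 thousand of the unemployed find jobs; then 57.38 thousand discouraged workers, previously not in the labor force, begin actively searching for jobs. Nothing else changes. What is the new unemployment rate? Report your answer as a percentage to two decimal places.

Initially, labor force = 1,696.97 + 207.89 = 1,904.86 thousand, so u = 207.89/1,904.86 = 10.91%.
After the first change, unemployed falls and employed rises by 114.83; labor force unchanged → E = 1,811.80, U = 93.06, labor force = 1,904.86 thousand.
After the second change, unemployed and labor force both rise by 57.38 → E = 1,811.80, U = 150.44, labor force = 1,962.24 thousand.
New unemployment rate = 150.44 / 1,962.24 = 7.67%.

New unemployment rate ≈ 7.67%.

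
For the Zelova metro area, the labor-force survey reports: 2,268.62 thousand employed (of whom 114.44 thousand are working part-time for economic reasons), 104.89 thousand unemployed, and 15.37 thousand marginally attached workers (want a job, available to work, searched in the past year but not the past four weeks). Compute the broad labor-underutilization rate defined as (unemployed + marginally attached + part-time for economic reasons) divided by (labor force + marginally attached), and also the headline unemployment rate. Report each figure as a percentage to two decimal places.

Labor force = 2,268.62 + 104.89 = 2,373.51 thousand.
Numerator = 104.89 + 15.37 + 114.44 = 234.70 thousand.
Denominator = 2,373.51 + 15.37 = 2,388.88 thousand.
Broad rate = 234.70 / 2,388.88 = 9.82%.
Headline unemployment rate = 104.89 / 2,373.51 = 4.42%.

Broad underutilization rate ≈ 9.82%; headline unemployment rate ≈ 4.42%.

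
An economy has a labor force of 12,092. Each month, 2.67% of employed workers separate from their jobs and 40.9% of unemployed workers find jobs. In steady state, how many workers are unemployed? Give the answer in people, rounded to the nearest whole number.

About 741 are unemployed in steady state.

Steady-state unemployment rate u* = s/(s+f) = 2.67/(2.67+40.9) = 0.061281.
Unemployed = u* × labor force = 0.061281 × 12,092 ≈ 741.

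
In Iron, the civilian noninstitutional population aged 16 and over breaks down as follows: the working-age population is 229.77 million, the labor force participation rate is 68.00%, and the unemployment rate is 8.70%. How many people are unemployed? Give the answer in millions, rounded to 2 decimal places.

Labor force = 0.6800 × 229.77 = 156.24 million.
Unemployed = 0.0870 × 156.24 ≈ 13.59 million.

About 13.59 million are unemployed.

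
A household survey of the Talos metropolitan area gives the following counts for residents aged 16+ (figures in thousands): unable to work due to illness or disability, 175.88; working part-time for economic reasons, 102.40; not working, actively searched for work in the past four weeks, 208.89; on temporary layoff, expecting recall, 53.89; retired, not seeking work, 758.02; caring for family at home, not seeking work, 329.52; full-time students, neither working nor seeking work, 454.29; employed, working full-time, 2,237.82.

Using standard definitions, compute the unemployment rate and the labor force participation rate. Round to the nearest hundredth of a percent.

Unemployment rate ≈ 10.10%; labor force participation rate ≈ 60.24%.

Employed = 102.40 + 2,237.82 = 2,340.22 thousand (anyone who worked, including part-time for economic reasons, counts as employed).
Unemployed = 208.89 + 53.89 = 262.78 thousand (jobless and actively searching, or on temporary layoff).
Labor force = 2,340.22 + 262.78 = 2,603.00 thousand.
Not in labor force = 175.88 + 758.02 + 329.52 + 454.29 = 1,717.71 thousand (those not working and not actively searching are outside the labor force).
Civilian working-age population = 2,603.00 + 1,717.71 = 4,320.71 thousand.
Unemployment rate = 262.78 / 2,603.00 = 10.10%.
Labor force participation rate = 2,603.00 / 4,320.71 = 60.24%.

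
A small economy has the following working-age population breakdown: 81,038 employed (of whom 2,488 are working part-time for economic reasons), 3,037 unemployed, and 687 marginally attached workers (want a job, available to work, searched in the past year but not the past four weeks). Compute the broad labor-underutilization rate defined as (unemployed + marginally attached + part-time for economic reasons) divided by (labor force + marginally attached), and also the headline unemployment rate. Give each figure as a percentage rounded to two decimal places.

Broad underutilization rate ≈ 7.33%; headline unemployment rate ≈ 3.61%.

Labor force = 81,038 + 3,037 = 84,075.
Numerator = 3,037 + 687 + 2,488 = 6,212.
Denominator = 84,075 + 687 = 84,762.
Broad rate = 6,212 / 84,762 = 7.33%.
Headline unemployment rate = 3,037 / 84,075 = 3.61%.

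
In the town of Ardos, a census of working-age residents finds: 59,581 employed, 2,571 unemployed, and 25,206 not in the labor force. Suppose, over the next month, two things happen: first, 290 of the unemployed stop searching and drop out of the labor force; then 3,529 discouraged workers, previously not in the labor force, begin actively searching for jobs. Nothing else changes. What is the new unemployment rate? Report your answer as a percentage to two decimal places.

New unemployment rate ≈ 8.89%.

Initially, labor force = 59,581 + 2,571 = 62,152, so u = 2,571/62,152 = 4.14%.
After the first change, unemployed and labor force both fall by 290 → E = 59,581, U = 2,281, labor force = 61,862.
After the second change, unemployed and labor force both rise by 3,529 → E = 59,581, U = 5,810, labor force = 65,391.
New unemployment rate = 5,810 / 65,391 = 8.89%.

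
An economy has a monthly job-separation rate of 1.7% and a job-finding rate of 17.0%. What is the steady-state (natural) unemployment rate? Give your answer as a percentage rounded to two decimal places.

At steady state the flows balance: s·E = f·U, so U/(E+U) = s/(s+f).
u* = 1.7 / (1.7 + 17.0) = 1.7 / 18.70 = 9.09%.

Steady-state unemployment rate ≈ 9.09%.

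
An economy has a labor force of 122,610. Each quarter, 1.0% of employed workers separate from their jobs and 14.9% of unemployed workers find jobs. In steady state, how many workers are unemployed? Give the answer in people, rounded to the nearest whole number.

Steady-state unemployment rate u* = s/(s+f) = 1.0/(1.0+14.9) = 0.062893.
Unemployed = u* × labor force = 0.062893 × 122,610 ≈ 7,711.

About 7,711 are unemployed in steady state.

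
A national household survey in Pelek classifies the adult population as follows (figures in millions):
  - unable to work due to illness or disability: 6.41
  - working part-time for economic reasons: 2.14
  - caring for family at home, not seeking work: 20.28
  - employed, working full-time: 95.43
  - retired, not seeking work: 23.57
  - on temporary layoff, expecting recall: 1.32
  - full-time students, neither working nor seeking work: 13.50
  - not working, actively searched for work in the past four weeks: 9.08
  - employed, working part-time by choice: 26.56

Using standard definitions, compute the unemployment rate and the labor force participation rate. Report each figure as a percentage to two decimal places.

Employed = 2.14 + 95.43 + 26.56 = 124.13 million (anyone who worked, including part-time for economic reasons, counts as employed).
Unemployed = 1.32 + 9.08 = 10.40 million (jobless and actively searching, or on temporary layoff).
Labor force = 124.13 + 10.40 = 134.53 million.
Not in labor force = 6.41 + 20.28 + 23.57 + 13.50 = 63.76 million (those not working and not actively searching are outside the labor force).
Civilian working-age population = 134.53 + 63.76 = 198.29 million.
Unemployment rate = 10.40 / 134.53 = 7.73%.
Labor force participation rate = 134.53 / 198.29 = 67.85%.

Unemployment rate ≈ 7.73%; labor force participation rate ≈ 67.85%.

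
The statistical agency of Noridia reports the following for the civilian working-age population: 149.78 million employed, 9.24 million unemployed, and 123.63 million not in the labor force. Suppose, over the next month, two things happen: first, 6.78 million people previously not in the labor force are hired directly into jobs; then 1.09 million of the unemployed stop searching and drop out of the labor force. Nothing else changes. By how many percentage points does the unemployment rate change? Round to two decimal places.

Initially, labor force = 149.78 + 9.24 = 159.02 million, so u = 9.24/159.02 = 5.81%.
After the first change, employed and labor force both rise by 6.78; unemployed unchanged → E = 156.56, U = 9.24, labor force = 165.80 million.
After the second change, unemployed and labor force both fall by 1.09 → E = 156.56, U = 8.15, labor force = 164.71 million.
New unemployment rate = 8.15 / 164.71 = 4.95%.
Change = 4.95% − 5.81% = −0.86 percentage points.

The unemployment rate changes by −0.86 percentage points.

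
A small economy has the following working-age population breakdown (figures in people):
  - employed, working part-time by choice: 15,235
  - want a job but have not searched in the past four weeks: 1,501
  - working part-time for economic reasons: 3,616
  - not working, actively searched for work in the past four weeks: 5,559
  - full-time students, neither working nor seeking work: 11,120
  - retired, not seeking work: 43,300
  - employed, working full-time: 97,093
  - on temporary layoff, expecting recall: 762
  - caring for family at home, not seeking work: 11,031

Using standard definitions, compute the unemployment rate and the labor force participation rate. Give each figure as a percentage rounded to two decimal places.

Employed = 15,235 + 3,616 + 97,093 = 115,944 (anyone who worked, including part-time for economic reasons, counts as employed).
Unemployed = 5,559 + 762 = 6,321 (jobless and actively searching, or on temporary layoff).
Labor force = 115,944 + 6,321 = 122,265.
Not in labor force = 1,501 + 11,120 + 43,300 + 11,031 = 66,952 (those not working and not actively searching are outside the labor force — including those who want a job but have given up searching).
Civilian working-age population = 122,265 + 66,952 = 189,217.
Unemployment rate = 6,321 / 122,265 = 5.17%.
Labor force participation rate = 122,265 / 189,217 = 64.62%.

Unemployment rate ≈ 5.17%; labor force participation rate ≈ 64.62%.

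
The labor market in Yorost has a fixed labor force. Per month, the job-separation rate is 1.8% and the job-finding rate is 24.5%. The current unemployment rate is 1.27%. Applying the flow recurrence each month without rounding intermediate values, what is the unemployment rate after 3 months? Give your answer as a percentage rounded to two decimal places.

Unemployment rate after three months ≈ 4.61%.

With a fixed labor force, u_{t+1} = u_t + s·(1−u_t) − f·u_t = u_t·(1−s−f) + s.
Here 1−s−f = 0.737 and s = 0.018.
u_1 = 0.012700 × 0.737 + 0.018 = 0.027360.
u_2 = 0.027360 × 0.737 + 0.018 = 0.038164.
u_3 = 0.038164 × 0.737 + 0.018 = 0.046127.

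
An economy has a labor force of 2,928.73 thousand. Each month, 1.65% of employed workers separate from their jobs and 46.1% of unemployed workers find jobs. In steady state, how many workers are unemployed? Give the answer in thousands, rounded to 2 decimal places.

About 101.20 thousand are unemployed in steady state.

Steady-state unemployment rate u* = s/(s+f) = 1.65/(1.65+46.1) = 0.034555.
Unemployed = u* × labor force = 0.034555 × 2,928.73 ≈ 101.20 thousand.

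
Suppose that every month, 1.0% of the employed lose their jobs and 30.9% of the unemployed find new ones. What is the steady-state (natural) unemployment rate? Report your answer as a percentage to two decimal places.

At steady state the flows balance: s·E = f·U, so U/(E+U) = s/(s+f).
u* = 1.0 / (1.0 + 30.9) = 1.0 / 31.90 = 3.13%.

Steady-state unemployment rate ≈ 3.13%.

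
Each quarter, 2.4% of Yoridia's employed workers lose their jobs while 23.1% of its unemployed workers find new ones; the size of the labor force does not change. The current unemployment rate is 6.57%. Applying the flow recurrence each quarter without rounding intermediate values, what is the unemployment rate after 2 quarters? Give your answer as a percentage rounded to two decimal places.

With a fixed labor force, u_{t+1} = u_t + s·(1−u_t) − f·u_t = u_t·(1−s−f) + s.
Here 1−s−f = 0.745 and s = 0.024.
u_1 = 0.065700 × 0.745 + 0.024 = 0.072946.
u_2 = 0.072946 × 0.745 + 0.024 = 0.078345.

Unemployment rate after two quarters ≈ 7.83%.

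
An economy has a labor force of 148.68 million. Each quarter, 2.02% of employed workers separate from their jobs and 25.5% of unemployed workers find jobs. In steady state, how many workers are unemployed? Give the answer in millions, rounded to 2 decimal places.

Steady-state unemployment rate u* = s/(s+f) = 2.02/(2.02+25.5) = 0.073401.
Unemployed = u* × labor force = 0.073401 × 148.68 ≈ 10.91 million.

About 10.91 million are unemployed in steady state.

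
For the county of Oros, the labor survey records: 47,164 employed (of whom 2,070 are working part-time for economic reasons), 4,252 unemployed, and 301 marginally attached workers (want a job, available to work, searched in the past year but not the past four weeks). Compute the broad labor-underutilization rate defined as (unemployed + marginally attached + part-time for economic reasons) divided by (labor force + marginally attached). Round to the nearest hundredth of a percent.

Labor force = 47,164 + 4,252 = 51,416.
Numerator = 4,252 + 301 + 2,070 = 6,623.
Denominator = 51,416 + 301 = 51,717.
Broad rate = 6,623 / 51,717 = 12.81%.

Broad underutilization rate ≈ 12.81%.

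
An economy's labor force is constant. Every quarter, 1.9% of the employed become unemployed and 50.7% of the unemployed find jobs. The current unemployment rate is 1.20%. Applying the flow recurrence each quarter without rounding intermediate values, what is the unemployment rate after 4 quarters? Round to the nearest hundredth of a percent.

With a fixed labor force, u_{t+1} = u_t + s·(1−u_t) − f·u_t = u_t·(1−s−f) + s.
Here 1−s−f = 0.474 and s = 0.019.
u_1 = 0.012000 × 0.474 + 0.019 = 0.024688.
u_2 = 0.024688 × 0.474 + 0.019 = 0.030702.
u_3 = 0.030702 × 0.474 + 0.019 = 0.033553.
u_4 = 0.033553 × 0.474 + 0.019 = 0.034904.

Unemployment rate after four quarters ≈ 3.49%.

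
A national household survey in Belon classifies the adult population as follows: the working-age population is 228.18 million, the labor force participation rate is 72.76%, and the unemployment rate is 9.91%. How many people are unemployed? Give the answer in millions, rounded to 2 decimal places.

About 16.45 million are unemployed.

Labor force = 0.7276 × 228.18 = 166.02 million.
Unemployed = 0.0991 × 166.02 ≈ 16.45 million.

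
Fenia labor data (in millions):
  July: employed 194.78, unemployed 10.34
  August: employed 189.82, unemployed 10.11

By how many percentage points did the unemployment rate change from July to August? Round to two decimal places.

The unemployment rate changed by +0.02 percentage points.

July: labor force = 194.78 + 10.34 = 205.12; u = 10.34/205.12 = 5.04%.
August: labor force = 189.82 + 10.11 = 199.93; u = 10.11/199.93 = 5.06%.
Change = 5.06% − 5.04% = +0.02 pp.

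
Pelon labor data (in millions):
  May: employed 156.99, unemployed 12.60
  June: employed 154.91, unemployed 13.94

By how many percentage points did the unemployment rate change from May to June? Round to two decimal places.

The unemployment rate changed by +0.83 percentage points.

May: labor force = 156.99 + 12.60 = 169.59; u = 12.60/169.59 = 7.43%.
June: labor force = 154.91 + 13.94 = 168.85; u = 13.94/168.85 = 8.26%.
Change = 8.26% − 7.43% = +0.83 pp.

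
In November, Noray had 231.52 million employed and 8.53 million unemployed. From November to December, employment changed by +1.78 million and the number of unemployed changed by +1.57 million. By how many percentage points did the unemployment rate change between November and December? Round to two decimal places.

The unemployment rate changed by +0.60 percentage points.

November: labor force = 231.52 + 8.53 = 240.05; u = 8.53/240.05 = 3.55%.
December: labor force = 233.30 + 10.10 = 243.40; u = 10.10/243.40 = 4.15%.
Change = 4.15% − 3.55% = +0.60 pp.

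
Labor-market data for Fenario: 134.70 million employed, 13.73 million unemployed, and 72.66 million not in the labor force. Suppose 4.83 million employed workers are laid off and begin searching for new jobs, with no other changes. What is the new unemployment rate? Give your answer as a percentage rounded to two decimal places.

Initially, labor force = 134.70 + 13.73 = 148.43 million, so u = 13.73/148.43 = 9.25%.
After the change, employed falls and unemployed rises by 4.83; labor force unchanged → E = 129.87, U = 18.56, labor force = 148.43 million.
New unemployment rate = 18.56 / 148.43 = 12.50%.

New unemployment rate ≈ 12.50%.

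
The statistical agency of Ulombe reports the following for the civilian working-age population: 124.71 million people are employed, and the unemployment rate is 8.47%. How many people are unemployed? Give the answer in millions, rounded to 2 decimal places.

About 11.54 million are unemployed.

Let U be the number unemployed. The labor force is E + U, and U/(E+U) = 0.0847.
So U = 0.0847 × 124.71 / (1 − 0.0847) = 10.5629 / 0.9153 ≈ 11.54 million.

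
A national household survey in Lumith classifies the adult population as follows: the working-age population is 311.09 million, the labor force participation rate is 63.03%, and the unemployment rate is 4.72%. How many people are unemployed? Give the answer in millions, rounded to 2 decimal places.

About 9.25 million are unemployed.

Labor force = 0.6303 × 311.09 = 196.08 million.
Unemployed = 0.0472 × 196.08 ≈ 9.25 million.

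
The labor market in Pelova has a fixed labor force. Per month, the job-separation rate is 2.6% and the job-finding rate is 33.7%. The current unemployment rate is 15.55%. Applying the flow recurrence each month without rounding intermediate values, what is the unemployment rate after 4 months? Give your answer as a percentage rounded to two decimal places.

Unemployment rate after four months ≈ 8.54%.

With a fixed labor force, u_{t+1} = u_t + s·(1−u_t) − f·u_t = u_t·(1−s−f) + s.
Here 1−s−f = 0.637 and s = 0.026.
u_1 = 0.155500 × 0.637 + 0.026 = 0.125054.
u_2 = 0.125054 × 0.637 + 0.026 = 0.105659.
u_3 = 0.105659 × 0.637 + 0.026 = 0.093305.
u_4 = 0.093305 × 0.637 + 0.026 = 0.085435.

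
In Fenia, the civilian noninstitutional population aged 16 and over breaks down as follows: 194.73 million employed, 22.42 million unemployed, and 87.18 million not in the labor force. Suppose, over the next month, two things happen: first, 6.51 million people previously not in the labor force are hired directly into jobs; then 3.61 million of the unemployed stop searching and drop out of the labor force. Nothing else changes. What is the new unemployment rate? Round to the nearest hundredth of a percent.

Initially, labor force = 194.73 + 22.42 = 217.15 million, so u = 22.42/217.15 = 10.32%.
After the first change, employed and labor force both rise by 6.51; unemployed unchanged → E = 201.24, U = 22.42, labor force = 223.66 million.
After the second change, unemployed and labor force both fall by 3.61 → E = 201.24, U = 18.81, labor force = 220.05 million.
New unemployment rate = 18.81 / 220.05 = 8.55%.

New unemployment rate ≈ 8.55%.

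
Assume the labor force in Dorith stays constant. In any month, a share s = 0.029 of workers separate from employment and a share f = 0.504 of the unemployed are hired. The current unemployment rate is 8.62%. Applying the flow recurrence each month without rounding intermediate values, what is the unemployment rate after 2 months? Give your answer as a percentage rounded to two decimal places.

Unemployment rate after two months ≈ 6.13%.

With a fixed labor force, u_{t+1} = u_t + s·(1−u_t) − f·u_t = u_t·(1−s−f) + s.
Here 1−s−f = 0.467 and s = 0.029.
u_1 = 0.086200 × 0.467 + 0.029 = 0.069255.
u_2 = 0.069255 × 0.467 + 0.029 = 0.061342.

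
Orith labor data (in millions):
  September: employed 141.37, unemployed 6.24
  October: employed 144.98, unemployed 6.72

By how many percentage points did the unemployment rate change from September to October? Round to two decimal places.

The unemployment rate changed by +0.20 percentage points.

September: labor force = 141.37 + 6.24 = 147.61; u = 6.24/147.61 = 4.23%.
October: labor force = 144.98 + 6.72 = 151.70; u = 6.72/151.70 = 4.43%.
Change = 4.43% − 4.23% = +0.20 pp.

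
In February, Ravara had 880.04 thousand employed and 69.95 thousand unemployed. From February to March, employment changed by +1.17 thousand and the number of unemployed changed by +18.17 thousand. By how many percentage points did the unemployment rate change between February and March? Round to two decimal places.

February: labor force = 880.04 + 69.95 = 949.99; u = 69.95/949.99 = 7.36%.
March: labor force = 881.21 + 88.12 = 969.33; u = 88.12/969.33 = 9.09%.
Change = 9.09% − 7.36% = +1.73 pp.

The unemployment rate changed by +1.73 percentage points.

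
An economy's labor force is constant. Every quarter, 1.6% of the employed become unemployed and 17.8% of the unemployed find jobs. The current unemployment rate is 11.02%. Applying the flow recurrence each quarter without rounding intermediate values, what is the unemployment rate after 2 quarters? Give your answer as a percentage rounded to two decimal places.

Unemployment rate after two quarters ≈ 10.05%.

With a fixed labor force, u_{t+1} = u_t + s·(1−u_t) − f·u_t = u_t·(1−s−f) + s.
Here 1−s−f = 0.806 and s = 0.016.
u_1 = 0.110200 × 0.806 + 0.016 = 0.104821.
u_2 = 0.104821 × 0.806 + 0.016 = 0.100486.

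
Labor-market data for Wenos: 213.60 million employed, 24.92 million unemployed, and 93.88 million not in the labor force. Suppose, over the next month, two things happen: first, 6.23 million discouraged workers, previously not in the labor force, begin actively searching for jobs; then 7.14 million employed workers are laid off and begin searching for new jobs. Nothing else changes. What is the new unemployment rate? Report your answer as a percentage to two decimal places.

New unemployment rate ≈ 15.64%.

Initially, labor force = 213.60 + 24.92 = 238.52 million, so u = 24.92/238.52 = 10.45%.
After the first change, unemployed and labor force both rise by 6.23 → E = 213.60, U = 31.15, labor force = 244.75 million.
After the second change, employed falls and unemployed rises by 7.14; labor force unchanged → E = 206.46, U = 38.29, labor force = 244.75 million.
New unemployment rate = 38.29 / 244.75 = 15.64%.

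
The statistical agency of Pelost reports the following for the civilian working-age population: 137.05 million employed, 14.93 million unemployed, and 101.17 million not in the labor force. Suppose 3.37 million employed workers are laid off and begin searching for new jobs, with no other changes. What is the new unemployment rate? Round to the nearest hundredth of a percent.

Initially, labor force = 137.05 + 14.93 = 151.98 million, so u = 14.93/151.98 = 9.82%.
After the change, employed falls and unemployed rises by 3.37; labor force unchanged → E = 133.68, U = 18.30, labor force = 151.98 million.
New unemployment rate = 18.30 / 151.98 = 12.04%.

New unemployment rate ≈ 12.04%.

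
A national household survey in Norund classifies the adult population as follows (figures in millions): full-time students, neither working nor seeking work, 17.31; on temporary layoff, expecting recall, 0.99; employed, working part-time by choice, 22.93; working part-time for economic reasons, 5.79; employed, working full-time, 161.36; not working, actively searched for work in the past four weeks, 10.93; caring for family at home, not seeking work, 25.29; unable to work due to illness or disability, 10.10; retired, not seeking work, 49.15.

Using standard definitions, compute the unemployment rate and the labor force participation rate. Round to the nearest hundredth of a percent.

Employed = 22.93 + 5.79 + 161.36 = 190.08 million (anyone who worked, including part-time for economic reasons, counts as employed).
Unemployed = 0.99 + 10.93 = 11.92 million (jobless and actively searching, or on temporary layoff).
Labor force = 190.08 + 11.92 = 202.00 million.
Not in labor force = 17.31 + 25.29 + 10.10 + 49.15 = 101.85 million (those not working and not actively searching are outside the labor force).
Civilian working-age population = 202.00 + 101.85 = 303.85 million.
Unemployment rate = 11.92 / 202.00 = 5.90%.
Labor force participation rate = 202.00 / 303.85 = 66.48%.

Unemployment rate ≈ 5.90%; labor force participation rate ≈ 66.48%.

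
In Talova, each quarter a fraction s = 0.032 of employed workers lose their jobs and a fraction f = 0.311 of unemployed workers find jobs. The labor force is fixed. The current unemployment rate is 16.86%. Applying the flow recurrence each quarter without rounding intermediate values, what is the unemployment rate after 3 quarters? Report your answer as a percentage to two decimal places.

With a fixed labor force, u_{t+1} = u_t + s·(1−u_t) − f·u_t = u_t·(1−s−f) + s.
Here 1−s−f = 0.657 and s = 0.032.
u_1 = 0.168600 × 0.657 + 0.032 = 0.142770.
u_2 = 0.142770 × 0.657 + 0.032 = 0.125800.
u_3 = 0.125800 × 0.657 + 0.032 = 0.114651.

Unemployment rate after three quarters ≈ 11.47%.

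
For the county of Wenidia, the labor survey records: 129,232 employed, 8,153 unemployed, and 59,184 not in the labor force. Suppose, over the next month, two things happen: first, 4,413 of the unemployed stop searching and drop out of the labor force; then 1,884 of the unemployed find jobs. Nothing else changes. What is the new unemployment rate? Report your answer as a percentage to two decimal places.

Initially, labor force = 129,232 + 8,153 = 137,385, so u = 8,153/137,385 = 5.93%.
After the first change, unemployed and labor force both fall by 4,413 → E = 129,232, U = 3,740, labor force = 132,972.
After the second change, unemployed falls and employed rises by 1,884; labor force unchanged → E = 131,116, U = 1,856, labor force = 132,972.
New unemployment rate = 1,856 / 132,972 = 1.40%.

New unemployment rate ≈ 1.40%.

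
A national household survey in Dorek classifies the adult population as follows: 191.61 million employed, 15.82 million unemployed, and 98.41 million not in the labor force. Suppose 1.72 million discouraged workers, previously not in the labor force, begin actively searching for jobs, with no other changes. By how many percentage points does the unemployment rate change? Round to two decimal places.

Initially, labor force = 191.61 + 15.82 = 207.43 million, so u = 15.82/207.43 = 7.63%.
After the change, unemployed and labor force both rise by 1.72 → E = 191.61, U = 17.54, labor force = 209.15 million.
New unemployment rate = 17.54 / 209.15 = 8.39%.
Change = 8.39% − 7.63% = +0.76 percentage points.

The unemployment rate changes by +0.76 percentage points.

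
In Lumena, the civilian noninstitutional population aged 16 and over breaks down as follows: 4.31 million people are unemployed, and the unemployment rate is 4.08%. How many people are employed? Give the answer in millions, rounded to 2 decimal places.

Labor force = U / u = 4.31 / 0.0408 ≈ 105.64 million.
Employed = labor force − unemployed = 105.64 − 4.31 = 101.33 million.

About 101.33 million are employed.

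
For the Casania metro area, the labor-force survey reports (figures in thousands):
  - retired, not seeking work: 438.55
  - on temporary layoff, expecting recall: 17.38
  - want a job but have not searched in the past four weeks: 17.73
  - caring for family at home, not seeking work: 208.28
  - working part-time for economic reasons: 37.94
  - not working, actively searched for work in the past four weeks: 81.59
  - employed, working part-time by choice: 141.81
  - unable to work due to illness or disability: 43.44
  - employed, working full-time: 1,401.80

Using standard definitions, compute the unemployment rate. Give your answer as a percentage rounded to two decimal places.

Employed = 37.94 + 141.81 + 1,401.80 = 1,581.55 thousand (anyone who worked, including part-time for economic reasons, counts as employed).
Unemployed = 17.38 + 81.59 = 98.97 thousand (jobless and actively searching, or on temporary layoff).
Labor force = 1,581.55 + 98.97 = 1,680.52 thousand.
Unemployment rate = 98.97 / 1,680.52 = 5.89%.

Unemployment rate ≈ 5.89%.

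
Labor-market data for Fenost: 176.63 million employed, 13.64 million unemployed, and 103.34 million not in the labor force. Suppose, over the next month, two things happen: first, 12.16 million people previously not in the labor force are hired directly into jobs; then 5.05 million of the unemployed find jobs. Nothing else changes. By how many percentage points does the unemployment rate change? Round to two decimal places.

Initially, labor force = 176.63 + 13.64 = 190.27 million, so u = 13.64/190.27 = 7.17%.
After the first change, employed and labor force both rise by 12.16; unemployed unchanged → E = 188.79, U = 13.64, labor force = 202.43 million.
After the second change, unemployed falls and employed rises by 5.05; labor force unchanged → E = 193.84, U = 8.59, labor force = 202.43 million.
New unemployment rate = 8.59 / 202.43 = 4.24%.
Change = 4.24% − 7.17% = −2.93 percentage points.

The unemployment rate changes by −2.93 percentage points.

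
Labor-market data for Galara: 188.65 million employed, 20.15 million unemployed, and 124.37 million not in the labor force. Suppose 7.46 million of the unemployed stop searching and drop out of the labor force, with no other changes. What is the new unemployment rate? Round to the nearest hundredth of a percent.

New unemployment rate ≈ 6.30%.

Initially, labor force = 188.65 + 20.15 = 208.80 million, so u = 20.15/208.80 = 9.65%.
After the change, unemployed and labor force both fall by 7.46 → E = 188.65, U = 12.69, labor force = 201.34 million.
New unemployment rate = 12.69 / 201.34 = 6.30%.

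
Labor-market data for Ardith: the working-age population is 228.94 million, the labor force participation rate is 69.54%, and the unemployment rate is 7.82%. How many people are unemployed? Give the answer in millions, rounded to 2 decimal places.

About 12.45 million are unemployed.

Labor force = 0.6954 × 228.94 = 159.20 million.
Unemployed = 0.0782 × 159.20 ≈ 12.45 million.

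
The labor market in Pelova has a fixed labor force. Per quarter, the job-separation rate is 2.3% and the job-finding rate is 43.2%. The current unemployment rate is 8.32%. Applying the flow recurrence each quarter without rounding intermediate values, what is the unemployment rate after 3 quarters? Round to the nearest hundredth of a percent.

With a fixed labor force, u_{t+1} = u_t + s·(1−u_t) − f·u_t = u_t·(1−s−f) + s.
Here 1−s−f = 0.545 and s = 0.023.
u_1 = 0.083200 × 0.545 + 0.023 = 0.068344.
u_2 = 0.068344 × 0.545 + 0.023 = 0.060247.
u_3 = 0.060247 × 0.545 + 0.023 = 0.055835.

Unemployment rate after three quarters ≈ 5.58%.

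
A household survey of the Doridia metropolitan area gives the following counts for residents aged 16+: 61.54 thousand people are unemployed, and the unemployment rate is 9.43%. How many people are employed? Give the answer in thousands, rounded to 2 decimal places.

About 591.06 thousand are employed.

Labor force = U / u = 61.54 / 0.0943 ≈ 652.60 thousand.
Employed = labor force − unemployed = 652.60 − 61.54 = 591.06 thousand.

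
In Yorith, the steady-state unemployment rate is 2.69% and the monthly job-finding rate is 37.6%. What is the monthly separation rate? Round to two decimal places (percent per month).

Separation rate ≈ 1.04% per month.

From u* = s/(s+f): s = u·f/(1−u).
s = 0.0269 × 37.6 / (1 − 0.0269) = 1.0114 / 0.9731 ≈ 1.04% per month.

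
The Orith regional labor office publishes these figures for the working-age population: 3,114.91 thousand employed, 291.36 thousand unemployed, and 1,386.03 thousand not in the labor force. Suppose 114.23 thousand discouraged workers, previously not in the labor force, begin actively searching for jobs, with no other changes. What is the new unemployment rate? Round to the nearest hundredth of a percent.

Initially, labor force = 3,114.91 + 291.36 = 3,406.27 thousand, so u = 291.36/3,406.27 = 8.55%.
After the change, unemployed and labor force both rise by 114.23 → E = 3,114.91, U = 405.59, labor force = 3,520.50 thousand.
New unemployment rate = 405.59 / 3,520.50 = 11.52%.

New unemployment rate ≈ 11.52%.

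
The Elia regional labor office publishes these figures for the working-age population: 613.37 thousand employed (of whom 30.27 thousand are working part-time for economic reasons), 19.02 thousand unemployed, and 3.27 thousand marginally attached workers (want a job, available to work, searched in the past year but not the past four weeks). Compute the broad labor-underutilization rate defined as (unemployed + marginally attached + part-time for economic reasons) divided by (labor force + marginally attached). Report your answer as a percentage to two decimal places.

Labor force = 613.37 + 19.02 = 632.39 thousand.
Numerator = 19.02 + 3.27 + 30.27 = 52.56 thousand.
Denominator = 632.39 + 3.27 = 635.66 thousand.
Broad rate = 52.56 / 635.66 = 8.27%.

Broad underutilization rate ≈ 8.27%.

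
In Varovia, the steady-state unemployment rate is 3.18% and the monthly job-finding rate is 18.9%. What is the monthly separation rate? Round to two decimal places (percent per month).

From u* = s/(s+f): s = u·f/(1−u).
s = 0.0318 × 18.9 / (1 − 0.0318) = 0.6010 / 0.9682 ≈ 0.62% per month.

Separation rate ≈ 0.62% per month.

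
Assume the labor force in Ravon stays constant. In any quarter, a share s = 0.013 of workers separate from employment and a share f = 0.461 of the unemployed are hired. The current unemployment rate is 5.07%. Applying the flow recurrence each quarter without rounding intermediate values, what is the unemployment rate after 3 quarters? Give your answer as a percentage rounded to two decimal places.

With a fixed labor force, u_{t+1} = u_t + s·(1−u_t) − f·u_t = u_t·(1−s−f) + s.
Here 1−s−f = 0.526 and s = 0.013.
u_1 = 0.050700 × 0.526 + 0.013 = 0.039668.
u_2 = 0.039668 × 0.526 + 0.013 = 0.033865.
u_3 = 0.033865 × 0.526 + 0.013 = 0.030813.

Unemployment rate after three quarters ≈ 3.08%.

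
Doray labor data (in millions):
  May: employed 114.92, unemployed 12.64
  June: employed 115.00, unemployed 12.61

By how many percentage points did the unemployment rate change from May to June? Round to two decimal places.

The unemployment rate changed by −0.03 percentage points.

May: labor force = 114.92 + 12.64 = 127.56; u = 12.64/127.56 = 9.91%.
June: labor force = 115.00 + 12.61 = 127.61; u = 12.61/127.61 = 9.88%.
Change = 9.88% − 9.91% = −0.03 pp.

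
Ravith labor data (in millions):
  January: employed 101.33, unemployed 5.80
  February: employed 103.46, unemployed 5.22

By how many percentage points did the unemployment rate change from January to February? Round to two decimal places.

January: labor force = 101.33 + 5.80 = 107.13; u = 5.80/107.13 = 5.41%.
February: labor force = 103.46 + 5.22 = 108.68; u = 5.22/108.68 = 4.80%.
Change = 4.80% − 5.41% = −0.61 pp.

The unemployment rate changed by −0.61 percentage points.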